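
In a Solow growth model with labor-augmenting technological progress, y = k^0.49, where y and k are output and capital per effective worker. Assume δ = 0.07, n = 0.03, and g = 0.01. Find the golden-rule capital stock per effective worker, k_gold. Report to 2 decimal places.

k_gold ≈ 18.71

Capital per effective worker breaks even when investment replaces (n + g + δ)·k; here n + g + δ = 0.11.
Maximizing c = f(k) − (n+g+δ)·k gives f'(k) = n+g+δ, i.e. 0.49·k^(0.49−1) = 0.11, so k_gold = (0.49/0.11)^(1/0.51) ≈ 18.7139.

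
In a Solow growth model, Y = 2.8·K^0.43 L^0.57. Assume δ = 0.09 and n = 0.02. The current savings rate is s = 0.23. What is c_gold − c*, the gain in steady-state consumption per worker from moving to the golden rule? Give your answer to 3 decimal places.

Δc ≈ 1.528

The effective depreciation rate is n + δ = 0.02 + 0.09 = 0.11.
Current steady state (s = 0.23): k* = (0.23·2.8/0.11)^(1/0.57) ≈ 22.2065, y* = 2.8·22.2065^0.43 ≈ 10.6205, c* = (1−0.23)·10.6205 ≈ 8.1778.
Maximizing c = f(k) − (n+δ)·k gives f'(k) = n+δ, i.e. 0.43·2.8·k^(0.43−1) = 0.11, so k_gold = (0.43·2.8/0.11)^(1/0.57) ≈ 66.5606.
y_gold = 2.8·66.5606^0.43 ≈ 17.0271, c_gold = y_gold − 0.11·k_gold ≈ 9.7055.
Gain: Δc = 9.7055 − 8.1778 ≈ 1.5277.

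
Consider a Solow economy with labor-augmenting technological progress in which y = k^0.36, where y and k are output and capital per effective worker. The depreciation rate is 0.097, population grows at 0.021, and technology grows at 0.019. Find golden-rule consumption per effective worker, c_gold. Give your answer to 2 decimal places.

Break-even investment rate: n + g + δ = 0.021 + 0.019 + 0.097 = 0.137.
At the golden rule the marginal product of capital equals n+g+δ: 0.36·k^(0.36−1) = 0.137. Solving, k_gold = (0.36/0.137)^(1/0.64) ≈ 4.5248.
y_gold = 4.5248^0.36 ≈ 1.7219.
c_gold = y_gold − (n+g+δ)·k_gold = 1.7219 − 0.137·4.5248 ≈ 1.1020.

c_gold ≈ 1.10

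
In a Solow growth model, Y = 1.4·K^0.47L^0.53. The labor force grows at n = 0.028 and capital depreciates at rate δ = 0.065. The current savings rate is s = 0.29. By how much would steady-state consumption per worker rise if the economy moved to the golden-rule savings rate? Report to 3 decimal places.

Δc ≈ 0.534

Break-even investment rate: n + δ = 0.028 + 0.065 = 0.093.
Current steady state (s = 0.29): k* = (0.29·1.4/0.093)^(1/0.53) ≈ 16.1298, y* = 1.4·16.1298^0.47 ≈ 5.1727, c* = (1−0.29)·5.1727 ≈ 3.6726.
Setting f'(k) = n+δ gives 0.47·1.4·k^(0.47−1) = 0.093, hence k_gold = (0.47·1.4/0.093)^(1/0.53) ≈ 40.1133.
y_gold = 1.4·40.1133^0.47 ≈ 7.9373, c_gold = y_gold − 0.093·k_gold ≈ 4.2068.
Gain: Δc = 4.2068 − 3.6726 ≈ 0.5342.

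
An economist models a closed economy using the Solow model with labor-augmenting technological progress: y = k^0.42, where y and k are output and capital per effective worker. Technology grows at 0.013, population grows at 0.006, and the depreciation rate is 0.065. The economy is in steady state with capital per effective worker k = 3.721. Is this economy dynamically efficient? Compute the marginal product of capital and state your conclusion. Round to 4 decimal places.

Break-even investment rate: n + g + δ = 0.006 + 0.013 + 0.065 = 0.084.
MPK = 0.42·k^(0.42−1) = 0.42·3.721^(-0.58) ≈ 0.1960.
MPK > 0.084, so the economy is dynamically efficient (under-saving).

dynamically efficient; MPK ≈ 0.1960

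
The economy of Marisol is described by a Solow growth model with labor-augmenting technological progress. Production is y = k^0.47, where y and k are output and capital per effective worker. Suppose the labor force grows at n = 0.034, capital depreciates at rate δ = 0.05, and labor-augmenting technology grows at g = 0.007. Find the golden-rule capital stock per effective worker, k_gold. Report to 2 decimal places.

k_gold ≈ 22.15

Break-even investment rate: n + g + δ = 0.034 + 0.007 + 0.05 = 0.091.
Setting f'(k) = n+g+δ gives 0.47·k^(0.47−1) = 0.091, hence k_gold = (0.47/0.091)^(1/0.53) ≈ 22.1508.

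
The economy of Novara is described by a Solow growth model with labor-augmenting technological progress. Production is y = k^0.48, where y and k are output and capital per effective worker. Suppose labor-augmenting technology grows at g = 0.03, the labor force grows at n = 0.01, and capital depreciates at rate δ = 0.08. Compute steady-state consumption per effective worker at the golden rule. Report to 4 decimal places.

c_gold ≈ 1.8696

n + g + δ = 0.01 + 0.03 + 0.08 = 0.12.
Maximizing c = f(k) − (n+g+δ)·k gives f'(k) = n+g+δ, i.e. 0.48·k^(0.48−1) = 0.12, so k_gold = (0.48/0.12)^(1/0.52) ≈ 14.3816.
y_gold = 14.3816^0.48 ≈ 3.5954.
c_gold = y_gold − (n+g+δ)·k_gold = 3.5954 − 0.12·14.3816 ≈ 1.8696.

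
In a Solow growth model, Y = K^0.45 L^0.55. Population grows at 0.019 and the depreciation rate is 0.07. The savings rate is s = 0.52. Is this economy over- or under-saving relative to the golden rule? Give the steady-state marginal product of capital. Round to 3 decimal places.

over-saving; MPK ≈ 0.077

n + δ = 0.019 + 0.07 = 0.089.
Steady-state k*: s·k^0.45 = 0.089·k gives k* = (0.52/0.089)^(1/0.55) ≈ 24.7652.
MPK = 0.45·24.7652^(-0.55) ≈ 0.0770.
MPK < n+δ = 0.089, so the economy is dynamically inefficient (over-saving).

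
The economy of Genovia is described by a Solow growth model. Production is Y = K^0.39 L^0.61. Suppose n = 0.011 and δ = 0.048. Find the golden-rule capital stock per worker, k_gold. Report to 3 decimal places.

k_gold ≈ 22.111

The effective depreciation rate is n + δ = 0.011 + 0.048 = 0.059.
Maximizing c = f(k) − (n+δ)·k gives f'(k) = n+δ, i.e. 0.39·k^(0.39−1) = 0.059, so k_gold = (0.39/0.059)^(1/0.61) ≈ 22.1111.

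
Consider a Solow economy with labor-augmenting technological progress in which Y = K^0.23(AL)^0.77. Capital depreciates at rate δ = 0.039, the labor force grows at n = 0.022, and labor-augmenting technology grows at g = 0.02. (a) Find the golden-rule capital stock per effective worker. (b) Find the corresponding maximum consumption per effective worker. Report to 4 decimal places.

(a) k_gold ≈ 3.8782; (b) c_gold ≈ 1.0517

Break-even investment rate: n + g + δ = 0.022 + 0.02 + 0.039 = 0.081.
Maximizing c = f(k) − (n+g+δ)·k gives f'(k) = n+g+δ, i.e. 0.23·k^(0.23−1) = 0.081, so k_gold = (0.23/0.081)^(1/0.77) ≈ 3.8782.
y_gold = 3.8782^0.23 ≈ 1.3658; c_gold = y_gold − 0.081·k_gold ≈ 1.0517.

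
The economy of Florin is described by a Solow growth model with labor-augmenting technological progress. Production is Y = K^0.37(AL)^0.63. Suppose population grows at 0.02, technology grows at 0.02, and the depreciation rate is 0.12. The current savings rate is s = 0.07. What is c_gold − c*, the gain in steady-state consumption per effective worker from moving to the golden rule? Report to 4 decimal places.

Capital per effective worker breaks even when investment replaces (n + g + δ)·k; here n + g + δ = 0.16.
Current steady state (s = 0.07): k* = (0.07/0.16)^(1/0.63) ≈ 0.2692, y* = 0.2692^0.37 ≈ 0.6154, c* = (1−0.07)·0.6154 ≈ 0.5723.
Golden rule sets MPK = n+g+δ: 0.37·k^(0.37−1) = 0.16, so k_gold = (0.37/0.16)^(1/0.63) ≈ 3.7836.
y_gold = 3.7836^0.37 ≈ 1.6362, c_gold = y_gold − 0.16·k_gold ≈ 1.0308.
Gain: Δc = 1.0308 − 0.5723 ≈ 0.4585.

Δc ≈ 0.4585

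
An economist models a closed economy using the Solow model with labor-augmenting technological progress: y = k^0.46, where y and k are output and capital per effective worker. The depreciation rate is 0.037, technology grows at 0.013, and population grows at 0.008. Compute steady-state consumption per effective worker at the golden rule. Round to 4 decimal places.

n + g + δ = 0.008 + 0.013 + 0.037 = 0.058.
Golden rule sets MPK = n+g+δ: 0.46·k^(0.46−1) = 0.058, so k_gold = (0.46/0.058)^(1/0.54) ≈ 46.2834.
y_gold = 46.2834^0.46 ≈ 5.8357.
c_gold = y_gold − (n+g+δ)·k_gold = 5.8357 − 0.058·46.2834 ≈ 3.1513.

c_gold ≈ 3.1513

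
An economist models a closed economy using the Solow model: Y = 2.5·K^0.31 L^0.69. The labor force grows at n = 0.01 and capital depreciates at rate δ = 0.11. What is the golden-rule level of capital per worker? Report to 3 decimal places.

n + δ = 0.01 + 0.11 = 0.12.
Setting f'(k) = n+δ gives 0.31·2.5·k^(0.31−1) = 0.12, hence k_gold = (0.31·2.5/0.12)^(1/0.69) ≈ 14.9310.

k_gold ≈ 14.931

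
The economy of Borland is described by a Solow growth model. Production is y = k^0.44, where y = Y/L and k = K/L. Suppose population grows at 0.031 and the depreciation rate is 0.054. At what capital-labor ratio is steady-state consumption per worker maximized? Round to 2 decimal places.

k_gold ≈ 18.84

Break-even investment rate: n + δ = 0.031 + 0.054 = 0.085.
At the golden rule the marginal product of capital equals n+δ: 0.44·k^(0.44−1) = 0.085. Solving, k_gold = (0.44/0.085)^(1/0.56) ≈ 18.8391.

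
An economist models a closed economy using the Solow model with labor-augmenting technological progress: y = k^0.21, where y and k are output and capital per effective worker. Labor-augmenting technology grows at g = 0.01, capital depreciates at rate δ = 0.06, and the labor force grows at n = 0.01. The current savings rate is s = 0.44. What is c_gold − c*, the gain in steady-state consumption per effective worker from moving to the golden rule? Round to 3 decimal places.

Δc ≈ 0.140

The effective depreciation rate is n + g + δ = 0.01 + 0.01 + 0.06 = 0.08.
Current steady state (s = 0.44): k* = (0.44/0.08)^(1/0.79) ≈ 8.6530, y* = 8.6530^0.21 ≈ 1.5733, c* = (1−0.44)·1.5733 ≈ 0.8810.
At the golden rule the marginal product of capital equals n+g+δ: 0.21·k^(0.21−1) = 0.08. Solving, k_gold = (0.21/0.08)^(1/0.79) ≈ 3.3927.
y_gold = 3.3927^0.21 ≈ 1.2925, c_gold = y_gold − 0.08·k_gold ≈ 1.0210.
Gain: Δc = 1.0210 − 0.8810 ≈ 0.1400.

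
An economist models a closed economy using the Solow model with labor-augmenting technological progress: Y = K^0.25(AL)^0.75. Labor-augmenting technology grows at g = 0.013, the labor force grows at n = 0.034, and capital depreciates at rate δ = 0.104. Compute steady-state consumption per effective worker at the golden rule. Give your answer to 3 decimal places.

c_gold ≈ 0.887

n + g + δ = 0.034 + 0.013 + 0.104 = 0.151.
Setting f'(k) = n+g+δ gives 0.25·k^(0.25−1) = 0.151, hence k_gold = (0.25/0.151)^(1/0.75) ≈ 1.9586.
y_gold = 1.9586^0.25 ≈ 1.1830.
c_gold = y_gold − (n+g+δ)·k_gold = 1.1830 − 0.151·1.9586 ≈ 0.8873.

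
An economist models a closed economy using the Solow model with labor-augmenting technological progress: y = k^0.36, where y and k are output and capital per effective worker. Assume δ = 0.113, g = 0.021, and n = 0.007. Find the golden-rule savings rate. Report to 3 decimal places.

n + g + δ = 0.007 + 0.021 + 0.113 = 0.141.
At the golden rule MPK = n+g+δ, and in any Cobb-Douglas steady state s = (n+g+δ)·k/y = MPK·k/y = capital's share 0.36.

s_gold = 0.360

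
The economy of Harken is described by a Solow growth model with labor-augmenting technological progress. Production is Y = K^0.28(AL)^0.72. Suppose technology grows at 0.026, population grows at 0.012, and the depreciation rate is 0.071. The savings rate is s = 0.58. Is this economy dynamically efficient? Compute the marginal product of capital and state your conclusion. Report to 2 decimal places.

n + g + δ = 0.012 + 0.026 + 0.071 = 0.109.
Steady-state k*: s·k^0.28 = 0.109·k gives k* = (0.58/0.109)^(1/0.72) ≈ 10.1938.
MPK = 0.28·10.1938^(-0.72) ≈ 0.0526.
MPK < n+g+δ = 0.109, so the economy is dynamically inefficient (over-saving).

dynamically inefficient; MPK ≈ 0.05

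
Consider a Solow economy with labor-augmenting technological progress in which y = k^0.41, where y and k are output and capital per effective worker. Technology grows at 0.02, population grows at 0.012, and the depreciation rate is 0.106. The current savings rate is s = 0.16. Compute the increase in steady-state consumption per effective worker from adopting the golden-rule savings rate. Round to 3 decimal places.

The effective depreciation rate is n + g + δ = 0.012 + 0.02 + 0.106 = 0.138.
Current steady state (s = 0.16): k* = (0.16/0.138)^(1/0.59) ≈ 1.2849, y* = 1.2849^0.41 ≈ 1.1083, c* = (1−0.16)·1.1083 ≈ 0.9309.
Golden rule sets MPK = n+g+δ: 0.41·k^(0.41−1) = 0.138, so k_gold = (0.41/0.138)^(1/0.59) ≈ 6.3319.
y_gold = 6.3319^0.41 ≈ 2.1312, c_gold = y_gold − 0.138·k_gold ≈ 1.2574.
Gain: Δc = 1.2574 − 0.9309 ≈ 0.3265.

Δc ≈ 0.326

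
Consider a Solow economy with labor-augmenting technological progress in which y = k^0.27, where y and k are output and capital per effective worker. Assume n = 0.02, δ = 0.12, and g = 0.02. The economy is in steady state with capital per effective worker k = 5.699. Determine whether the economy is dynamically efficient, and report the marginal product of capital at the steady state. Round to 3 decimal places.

The effective depreciation rate is n + g + δ = 0.02 + 0.02 + 0.12 = 0.16.
MPK = 0.27·k^(0.27−1) = 0.27·5.699^(-0.73) ≈ 0.0758.
MPK < 0.16, so the economy is dynamically inefficient (over-saving).

dynamically inefficient; MPK ≈ 0.076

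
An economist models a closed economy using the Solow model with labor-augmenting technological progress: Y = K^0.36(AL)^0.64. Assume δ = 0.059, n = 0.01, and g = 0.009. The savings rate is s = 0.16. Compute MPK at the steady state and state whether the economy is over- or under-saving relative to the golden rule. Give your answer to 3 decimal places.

Break-even investment rate: n + g + δ = 0.01 + 0.009 + 0.059 = 0.078.
Steady-state k*: s·k^0.36 = 0.078·k gives k* = (0.16/0.078)^(1/0.64) ≈ 3.0728.
MPK = 0.36·3.0728^(-0.64) ≈ 0.1755.
MPK > n+g+δ = 0.078, so the economy is dynamically efficient (under-saving).

under-saving; MPK ≈ 0.175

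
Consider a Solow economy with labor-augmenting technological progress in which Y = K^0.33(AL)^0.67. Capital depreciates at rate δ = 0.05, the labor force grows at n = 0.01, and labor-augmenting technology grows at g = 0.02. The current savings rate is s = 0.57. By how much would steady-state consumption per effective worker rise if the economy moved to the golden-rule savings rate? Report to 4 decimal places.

Δc ≈ 0.2154

Break-even investment rate: n + g + δ = 0.01 + 0.02 + 0.05 = 0.08.
Current steady state (s = 0.57): k* = (0.57/0.08)^(1/0.67) ≈ 18.7419, y* = 18.7419^0.33 ≈ 2.6304, c* = (1−0.57)·2.6304 ≈ 1.1311.
Golden rule sets MPK = n+g+δ: 0.33·k^(0.33−1) = 0.08, so k_gold = (0.33/0.08)^(1/0.67) ≈ 8.2898.
y_gold = 8.2898^0.33 ≈ 2.0096, c_gold = y_gold − 0.08·k_gold ≈ 1.3465.
Gain: Δc = 1.3465 − 1.1311 ≈ 0.2154.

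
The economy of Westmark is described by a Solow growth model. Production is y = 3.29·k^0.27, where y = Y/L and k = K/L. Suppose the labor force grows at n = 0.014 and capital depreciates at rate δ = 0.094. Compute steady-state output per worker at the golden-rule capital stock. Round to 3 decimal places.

y_gold ≈ 7.173

n + δ = 0.014 + 0.094 = 0.108.
Setting f'(k) = n+δ gives 0.27·3.29·k^(0.27−1) = 0.108, hence k_gold = (0.27·3.29/0.108)^(1/0.73) ≈ 17.9313.
Output: y_gold = 3.29·k_gold^0.27 = 3.29·17.9313^0.27 ≈ 7.1725.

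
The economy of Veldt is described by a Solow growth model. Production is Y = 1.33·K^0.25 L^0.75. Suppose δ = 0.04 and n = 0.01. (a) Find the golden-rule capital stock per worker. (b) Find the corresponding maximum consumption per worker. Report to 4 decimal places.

The effective depreciation rate is n + δ = 0.01 + 0.04 = 0.05.
Setting f'(k) = n+δ gives 0.25·1.33·k^(0.25−1) = 0.05, hence k_gold = (0.25·1.33/0.05)^(1/0.75) ≈ 12.5053.
y_gold = 1.33·12.5053^0.25 ≈ 2.5011; c_gold = y_gold − 0.05·k_gold ≈ 1.8758.

(a) k_gold ≈ 12.5053; (b) c_gold ≈ 1.8758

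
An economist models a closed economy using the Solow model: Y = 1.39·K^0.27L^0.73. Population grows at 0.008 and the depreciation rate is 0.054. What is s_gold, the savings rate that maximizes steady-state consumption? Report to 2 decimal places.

Capital per worker breaks even when investment replaces (n + δ)·k; here n + δ = 0.062.
At the golden rule MPK = n+δ, and in any Cobb-Douglas steady state s = (n+δ)·k/y = MPK·k/y = capital's share 0.27.

s_gold = 0.27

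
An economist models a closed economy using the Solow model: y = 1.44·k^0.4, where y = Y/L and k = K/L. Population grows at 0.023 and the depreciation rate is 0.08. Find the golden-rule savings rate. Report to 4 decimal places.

n + δ = 0.023 + 0.08 = 0.103.
At the golden rule MPK = n+δ, and in any Cobb-Douglas steady state s = (n+δ)·k/y = MPK·k/y = capital's share 0.4.

s_gold = 0.4000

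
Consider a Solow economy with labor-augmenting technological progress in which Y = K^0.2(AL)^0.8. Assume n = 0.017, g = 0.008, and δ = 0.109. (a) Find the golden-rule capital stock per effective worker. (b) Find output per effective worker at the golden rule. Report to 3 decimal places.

(a) k_gold ≈ 1.650; (b) y_gold ≈ 1.105

Break-even investment rate: n + g + δ = 0.017 + 0.008 + 0.109 = 0.134.
Golden rule sets MPK = n+g+δ: 0.2·k^(0.2−1) = 0.134, so k_gold = (0.2/0.134)^(1/0.8) ≈ 1.6497.
y_gold = 1.6497^0.2 ≈ 1.1053.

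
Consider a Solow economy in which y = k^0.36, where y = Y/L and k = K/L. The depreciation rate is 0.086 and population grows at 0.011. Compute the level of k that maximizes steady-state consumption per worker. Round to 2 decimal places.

n + δ = 0.011 + 0.086 = 0.097.
Setting f'(k) = n+δ gives 0.36·k^(0.36−1) = 0.097, hence k_gold = (0.36/0.097)^(1/0.64) ≈ 7.7605.

k_gold ≈ 7.76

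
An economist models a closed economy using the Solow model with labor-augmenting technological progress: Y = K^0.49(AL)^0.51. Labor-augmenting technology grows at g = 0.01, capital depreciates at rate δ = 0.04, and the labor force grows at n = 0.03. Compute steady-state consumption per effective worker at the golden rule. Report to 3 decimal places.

c_gold ≈ 2.909

n + g + δ = 0.03 + 0.01 + 0.04 = 0.08.
Setting f'(k) = n+g+δ gives 0.49·k^(0.49−1) = 0.08, hence k_gold = (0.49/0.08)^(1/0.51) ≈ 34.9418.
y_gold = 34.9418^0.49 ≈ 5.7048.
c_gold = y_gold − (n+g+δ)·k_gold = 5.7048 − 0.08·34.9418 ≈ 2.9094.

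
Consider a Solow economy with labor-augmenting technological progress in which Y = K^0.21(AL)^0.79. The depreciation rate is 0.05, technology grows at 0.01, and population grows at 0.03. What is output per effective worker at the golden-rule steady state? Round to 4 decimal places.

y_gold ≈ 1.2526

The effective depreciation rate is n + g + δ = 0.03 + 0.01 + 0.05 = 0.09.
At the golden rule the marginal product of capital equals n+g+δ: 0.21·k^(0.21−1) = 0.09. Solving, k_gold = (0.21/0.09)^(1/0.79) ≈ 2.9228.
Output: y_gold = k_gold^0.21 = 2.9228^0.21 ≈ 1.2526.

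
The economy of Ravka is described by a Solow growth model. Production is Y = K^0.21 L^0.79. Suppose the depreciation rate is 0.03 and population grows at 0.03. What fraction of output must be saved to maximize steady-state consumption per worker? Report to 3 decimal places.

Capital per worker breaks even when investment replaces (n + δ)·k; here n + δ = 0.06.
At the golden rule MPK = n+δ, and in any Cobb-Douglas steady state s = (n+δ)·k/y = MPK·k/y = capital's share 0.21.

s_gold = 0.210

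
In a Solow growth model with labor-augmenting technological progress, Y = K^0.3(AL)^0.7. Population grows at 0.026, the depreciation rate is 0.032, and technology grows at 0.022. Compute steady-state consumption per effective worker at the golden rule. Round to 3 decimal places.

c_gold ≈ 1.233

Capital per effective worker breaks even when investment replaces (n + g + δ)·k; here n + g + δ = 0.08.
Maximizing c = f(k) − (n+g+δ)·k gives f'(k) = n+g+δ, i.e. 0.3·k^(0.3−1) = 0.08, so k_gold = (0.3/0.08)^(1/0.7) ≈ 6.6076.
y_gold = 6.6076^0.3 ≈ 1.7620.
c_gold = y_gold − (n+g+δ)·k_gold = 1.7620 − 0.08·6.6076 ≈ 1.2334.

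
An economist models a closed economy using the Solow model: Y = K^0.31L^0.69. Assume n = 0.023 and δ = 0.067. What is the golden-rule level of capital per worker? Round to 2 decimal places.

k_gold ≈ 6.00

Break-even investment rate: n + δ = 0.023 + 0.067 = 0.09.
Golden rule sets MPK = n+δ: 0.31·k^(0.31−1) = 0.09, so k_gold = (0.31/0.09)^(1/0.69) ≈ 6.0039.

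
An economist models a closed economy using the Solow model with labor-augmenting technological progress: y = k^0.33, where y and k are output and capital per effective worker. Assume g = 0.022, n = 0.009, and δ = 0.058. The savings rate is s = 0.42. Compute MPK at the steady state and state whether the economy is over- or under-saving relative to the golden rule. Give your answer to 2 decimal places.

Break-even investment rate: n + g + δ = 0.009 + 0.022 + 0.058 = 0.089.
Steady-state k*: s·k^0.33 = 0.089·k gives k* = (0.42/0.089)^(1/0.67) ≈ 10.1335.
MPK = 0.33·10.1335^(-0.67) ≈ 0.0699.
MPK < n+g+δ = 0.089, so the economy is dynamically inefficient (over-saving).

over-saving; MPK ≈ 0.07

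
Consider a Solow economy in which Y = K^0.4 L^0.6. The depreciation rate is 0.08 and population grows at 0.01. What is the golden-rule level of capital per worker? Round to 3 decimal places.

k_gold ≈ 12.014

The effective depreciation rate is n + δ = 0.01 + 0.08 = 0.09.
At the golden rule the marginal product of capital equals n+δ: 0.4·k^(0.4−1) = 0.09. Solving, k_gold = (0.4/0.09)^(1/0.6) ≈ 12.0142.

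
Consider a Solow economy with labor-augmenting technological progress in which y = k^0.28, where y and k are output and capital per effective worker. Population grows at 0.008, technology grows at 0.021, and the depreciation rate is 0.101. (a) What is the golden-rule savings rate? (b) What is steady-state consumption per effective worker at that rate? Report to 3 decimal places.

The effective depreciation rate is n + g + δ = 0.008 + 0.021 + 0.101 = 0.13.
For Cobb-Douglas, s_gold equals capital's share: s_gold = 0.28.
Golden rule sets MPK = n+g+δ: 0.28·k^(0.28−1) = 0.13, so k_gold = (0.28/0.13)^(1/0.72) ≈ 2.9027.
y_gold = 2.9027^0.28 ≈ 1.3477; c_gold = (1−0.28)·y_gold ≈ 0.9703.

(a) s_gold = 0.280; (b) c_gold ≈ 0.970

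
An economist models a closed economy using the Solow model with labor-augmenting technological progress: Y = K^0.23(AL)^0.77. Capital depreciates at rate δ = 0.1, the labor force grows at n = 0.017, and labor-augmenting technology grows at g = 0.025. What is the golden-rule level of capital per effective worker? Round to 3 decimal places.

The effective depreciation rate is n + g + δ = 0.017 + 0.025 + 0.1 = 0.142.
At the golden rule the marginal product of capital equals n+g+δ: 0.23·k^(0.23−1) = 0.142. Solving, k_gold = (0.23/0.142)^(1/0.77) ≈ 1.8707.

k_gold ≈ 1.871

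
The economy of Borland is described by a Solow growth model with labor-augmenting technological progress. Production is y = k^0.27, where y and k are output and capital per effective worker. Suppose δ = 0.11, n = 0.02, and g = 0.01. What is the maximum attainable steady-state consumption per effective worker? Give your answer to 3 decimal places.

Break-even investment rate: n + g + δ = 0.02 + 0.01 + 0.11 = 0.14.
Maximizing c = f(k) − (n+g+δ)·k gives f'(k) = n+g+δ, i.e. 0.27·k^(0.27−1) = 0.14, so k_gold = (0.27/0.14)^(1/0.73) ≈ 2.4589.
y_gold = 2.4589^0.27 ≈ 1.2750.
c_gold = y_gold − (n+g+δ)·k_gold = 1.2750 − 0.14·2.4589 ≈ 0.9307.

c_gold ≈ 0.931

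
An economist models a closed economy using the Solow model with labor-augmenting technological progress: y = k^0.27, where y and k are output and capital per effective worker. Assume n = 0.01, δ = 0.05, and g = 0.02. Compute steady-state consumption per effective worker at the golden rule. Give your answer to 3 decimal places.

c_gold ≈ 1.145

Capital per effective worker breaks even when investment replaces (n + g + δ)·k; here n + g + δ = 0.08.
At the golden rule the marginal product of capital equals n+g+δ: 0.27·k^(0.27−1) = 0.08. Solving, k_gold = (0.27/0.08)^(1/0.73) ≈ 5.2925.
y_gold = 5.2925^0.27 ≈ 1.5682.
c_gold = y_gold − (n+g+δ)·k_gold = 1.5682 − 0.08·5.2925 ≈ 1.1448.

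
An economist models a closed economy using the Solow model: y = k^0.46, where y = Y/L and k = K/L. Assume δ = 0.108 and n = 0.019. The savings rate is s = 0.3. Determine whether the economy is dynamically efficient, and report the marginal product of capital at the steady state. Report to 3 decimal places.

dynamically efficient; MPK ≈ 0.195

Capital per worker breaks even when investment replaces (n + δ)·k; here n + δ = 0.127.
Steady-state k*: s·k^0.46 = 0.127·k gives k* = (0.3/0.127)^(1/0.54) ≈ 4.9128.
MPK = 0.46·4.9128^(-0.54) ≈ 0.1947.
MPK > n+δ = 0.127, so the economy is dynamically efficient (under-saving).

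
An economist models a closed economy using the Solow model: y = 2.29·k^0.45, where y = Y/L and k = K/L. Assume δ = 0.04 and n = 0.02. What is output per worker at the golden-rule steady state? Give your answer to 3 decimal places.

y_gold ≈ 23.453

n + δ = 0.02 + 0.04 = 0.06.
Maximizing c = f(k) − (n+δ)·k gives f'(k) = n+δ, i.e. 0.45·2.29·k^(0.45−1) = 0.06, so k_gold = (0.45·2.29/0.06)^(1/0.55) ≈ 175.9004.
Output: y_gold = 2.29·k_gold^0.45 = 2.29·175.9004^0.45 ≈ 23.4534.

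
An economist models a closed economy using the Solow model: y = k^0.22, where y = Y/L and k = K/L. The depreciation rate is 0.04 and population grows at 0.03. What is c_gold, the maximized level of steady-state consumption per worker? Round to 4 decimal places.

Break-even investment rate: n + δ = 0.03 + 0.04 = 0.07.
At the golden rule the marginal product of capital equals n+δ: 0.22·k^(0.22−1) = 0.07. Solving, k_gold = (0.22/0.07)^(1/0.78) ≈ 4.3411.
y_gold = 4.3411^0.22 ≈ 1.3812.
c_gold = y_gold − (n+δ)·k_gold = 1.3812 − 0.07·4.3411 ≈ 1.0774.

c_gold ≈ 1.0774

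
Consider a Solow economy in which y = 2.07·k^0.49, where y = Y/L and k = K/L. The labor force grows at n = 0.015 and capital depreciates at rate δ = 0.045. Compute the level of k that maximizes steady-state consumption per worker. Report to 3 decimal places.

The effective depreciation rate is n + δ = 0.015 + 0.045 = 0.06.
Golden rule sets MPK = n+δ: 0.49·2.07·k^(0.49−1) = 0.06, so k_gold = (0.49·2.07/0.06)^(1/0.51) ≈ 255.7837.

k_gold ≈ 255.784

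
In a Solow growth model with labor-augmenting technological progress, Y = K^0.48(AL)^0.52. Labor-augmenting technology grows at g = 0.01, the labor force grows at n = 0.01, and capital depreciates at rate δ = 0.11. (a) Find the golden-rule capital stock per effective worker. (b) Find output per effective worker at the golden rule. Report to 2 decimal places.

The effective depreciation rate is n + g + δ = 0.01 + 0.01 + 0.11 = 0.13.
Golden rule sets MPK = n+g+δ: 0.48·k^(0.48−1) = 0.13, so k_gold = (0.48/0.13)^(1/0.52) ≈ 12.3298.
y_gold = 12.3298^0.48 ≈ 3.3393.

(a) k_gold ≈ 12.33; (b) y_gold ≈ 3.34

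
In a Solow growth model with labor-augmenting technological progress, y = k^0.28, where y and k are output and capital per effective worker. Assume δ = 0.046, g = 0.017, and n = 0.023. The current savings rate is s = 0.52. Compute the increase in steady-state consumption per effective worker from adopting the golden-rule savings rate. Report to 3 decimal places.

Δc ≈ 0.173

Break-even investment rate: n + g + δ = 0.023 + 0.017 + 0.046 = 0.086.
Current steady state (s = 0.52): k* = (0.52/0.086)^(1/0.72) ≈ 12.1737, y* = 12.1737^0.28 ≈ 2.0133, c* = (1−0.52)·2.0133 ≈ 0.9664.
Maximizing c = f(k) − (n+g+δ)·k gives f'(k) = n+g+δ, i.e. 0.28·k^(0.28−1) = 0.086, so k_gold = (0.28/0.086)^(1/0.72) ≈ 5.1526.
y_gold = 5.1526^0.28 ≈ 1.5826, c_gold = y_gold − 0.086·k_gold ≈ 1.1395.
Gain: Δc = 1.1395 − 0.9664 ≈ 0.1731.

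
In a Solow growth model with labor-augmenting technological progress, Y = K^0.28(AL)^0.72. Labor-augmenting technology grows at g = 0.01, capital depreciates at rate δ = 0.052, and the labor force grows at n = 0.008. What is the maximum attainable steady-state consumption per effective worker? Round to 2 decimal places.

c_gold ≈ 1.23

Break-even investment rate: n + g + δ = 0.008 + 0.01 + 0.052 = 0.07.
Setting f'(k) = n+g+δ gives 0.28·k^(0.28−1) = 0.07, hence k_gold = (0.28/0.07)^(1/0.72) ≈ 6.8580.
y_gold = 6.8580^0.28 ≈ 1.7145.
c_gold = y_gold − (n+g+δ)·k_gold = 1.7145 − 0.07·6.8580 ≈ 1.2344.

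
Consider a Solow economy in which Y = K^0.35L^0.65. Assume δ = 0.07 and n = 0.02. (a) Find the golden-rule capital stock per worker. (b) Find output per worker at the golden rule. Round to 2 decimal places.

Capital per worker breaks even when investment replaces (n + δ)·k; here n + δ = 0.09.
Setting f'(k) = n+δ gives 0.35·k^(0.35−1) = 0.09, hence k_gold = (0.35/0.09)^(1/0.65) ≈ 8.0802.
y_gold = 8.0802^0.35 ≈ 2.0778.

(a) k_gold ≈ 8.08; (b) y_gold ≈ 2.08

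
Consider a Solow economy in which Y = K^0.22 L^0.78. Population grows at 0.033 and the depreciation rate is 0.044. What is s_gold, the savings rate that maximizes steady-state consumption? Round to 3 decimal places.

The effective depreciation rate is n + δ = 0.033 + 0.044 = 0.077.
At the golden rule MPK = n+δ, and in any Cobb-Douglas steady state s = (n+δ)·k/y = MPK·k/y = capital's share 0.22.

s_gold = 0.220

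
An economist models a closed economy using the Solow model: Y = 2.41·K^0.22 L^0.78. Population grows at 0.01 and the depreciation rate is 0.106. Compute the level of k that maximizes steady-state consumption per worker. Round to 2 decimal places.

k_gold ≈ 7.02

The effective depreciation rate is n + δ = 0.01 + 0.106 = 0.116.
Maximizing c = f(k) − (n+δ)·k gives f'(k) = n+δ, i.e. 0.22·2.41·k^(0.22−1) = 0.116, so k_gold = (0.22·2.41/0.116)^(1/0.78) ≈ 7.0167.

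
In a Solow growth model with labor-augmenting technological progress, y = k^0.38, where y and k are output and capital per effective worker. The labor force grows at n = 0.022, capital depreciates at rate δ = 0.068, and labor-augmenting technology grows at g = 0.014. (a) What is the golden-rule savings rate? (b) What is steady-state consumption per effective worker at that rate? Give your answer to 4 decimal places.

The effective depreciation rate is n + g + δ = 0.022 + 0.014 + 0.068 = 0.104.
For Cobb-Douglas, s_gold equals capital's share: s_gold = 0.38.
Setting f'(k) = n+g+δ gives 0.38·k^(0.38−1) = 0.104, hence k_gold = (0.38/0.104)^(1/0.62) ≈ 8.0847.
y_gold = 8.0847^0.38 ≈ 2.2126; c_gold = (1−0.38)·y_gold ≈ 1.3718.

(a) s_gold = 0.3800; (b) c_gold ≈ 1.3718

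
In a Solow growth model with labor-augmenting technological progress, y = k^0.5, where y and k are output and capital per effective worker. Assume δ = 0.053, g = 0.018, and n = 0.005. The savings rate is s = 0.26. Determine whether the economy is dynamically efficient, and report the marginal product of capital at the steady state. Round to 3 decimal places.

Break-even investment rate: n + g + δ = 0.005 + 0.018 + 0.053 = 0.076.
Steady-state k*: s·k^0.5 = 0.076·k gives k* = (0.26/0.076)^(1/0.5) ≈ 11.7036.
MPK = 0.5·11.7036^(-0.5) ≈ 0.1462.
MPK > n+g+δ = 0.076, so the economy is dynamically efficient (under-saving).

dynamically efficient; MPK ≈ 0.146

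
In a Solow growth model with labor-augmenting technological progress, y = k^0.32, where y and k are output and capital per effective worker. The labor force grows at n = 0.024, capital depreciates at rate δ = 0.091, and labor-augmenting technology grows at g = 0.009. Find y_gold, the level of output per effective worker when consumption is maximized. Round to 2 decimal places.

y_gold ≈ 1.56

Capital per effective worker breaks even when investment replaces (n + g + δ)·k; here n + g + δ = 0.124.
Maximizing c = f(k) − (n+g+δ)·k gives f'(k) = n+g+δ, i.e. 0.32·k^(0.32−1) = 0.124, so k_gold = (0.32/0.124)^(1/0.68) ≈ 4.0316.
Output: y_gold = k_gold^0.32 = 4.0316^0.32 ≈ 1.5623.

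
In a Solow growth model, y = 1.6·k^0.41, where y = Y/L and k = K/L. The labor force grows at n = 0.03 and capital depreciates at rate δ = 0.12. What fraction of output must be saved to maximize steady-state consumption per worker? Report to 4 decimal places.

Capital per worker breaks even when investment replaces (n + δ)·k; here n + δ = 0.15.
At the golden rule MPK = n+δ, and in any Cobb-Douglas steady state s = (n+δ)·k/y = MPK·k/y = capital's share 0.41.

s_gold = 0.4100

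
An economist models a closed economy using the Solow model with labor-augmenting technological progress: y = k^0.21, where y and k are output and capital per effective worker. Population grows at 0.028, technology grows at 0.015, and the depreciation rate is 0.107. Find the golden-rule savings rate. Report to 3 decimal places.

s_gold = 0.210

The effective depreciation rate is n + g + δ = 0.028 + 0.015 + 0.107 = 0.15.
At the golden rule MPK = n+g+δ, and in any Cobb-Douglas steady state s = (n+g+δ)·k/y = MPK·k/y = capital's share 0.21.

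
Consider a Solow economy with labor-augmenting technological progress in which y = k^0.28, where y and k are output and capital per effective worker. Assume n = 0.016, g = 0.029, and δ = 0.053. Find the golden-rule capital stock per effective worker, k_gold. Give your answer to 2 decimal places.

k_gold ≈ 4.30

Capital per effective worker breaks even when investment replaces (n + g + δ)·k; here n + g + δ = 0.098.
At the golden rule the marginal product of capital equals n+g+δ: 0.28·k^(0.28−1) = 0.098. Solving, k_gold = (0.28/0.098)^(1/0.72) ≈ 4.2977.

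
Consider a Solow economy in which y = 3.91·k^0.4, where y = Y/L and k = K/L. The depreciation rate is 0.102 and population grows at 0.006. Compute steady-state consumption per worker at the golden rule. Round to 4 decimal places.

c_gold ≈ 13.9381

Capital per worker breaks even when investment replaces (n + δ)·k; here n + δ = 0.108.
Setting f'(k) = n+δ gives 0.4·3.91·k^(0.4−1) = 0.108, hence k_gold = (0.4·3.91/0.108)^(1/0.6) ≈ 86.0376.
y_gold = 3.91·86.0376^0.4 ≈ 23.2302.
c_gold = y_gold − (n+δ)·k_gold = 23.2302 − 0.108·86.0376 ≈ 13.9381.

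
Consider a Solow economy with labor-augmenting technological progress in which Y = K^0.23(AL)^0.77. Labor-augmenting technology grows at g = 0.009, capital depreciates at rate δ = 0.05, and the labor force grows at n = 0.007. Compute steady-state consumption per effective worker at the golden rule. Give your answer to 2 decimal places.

c_gold ≈ 1.12

Break-even investment rate: n + g + δ = 0.007 + 0.009 + 0.05 = 0.066.
Maximizing c = f(k) − (n+g+δ)·k gives f'(k) = n+g+δ, i.e. 0.23·k^(0.23−1) = 0.066, so k_gold = (0.23/0.066)^(1/0.77) ≈ 5.0598.
y_gold = 5.0598^0.23 ≈ 1.4519.
c_gold = y_gold − (n+g+δ)·k_gold = 1.4519 − 0.066·5.0598 ≈ 1.1180.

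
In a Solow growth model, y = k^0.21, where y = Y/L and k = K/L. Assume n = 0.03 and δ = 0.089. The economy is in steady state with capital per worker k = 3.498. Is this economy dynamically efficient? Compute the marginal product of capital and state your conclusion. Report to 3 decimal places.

The effective depreciation rate is n + δ = 0.03 + 0.089 = 0.119.
MPK = 0.21·k^(0.21−1) = 0.21·3.498^(-0.79) ≈ 0.0781.
MPK < 0.119, so the economy is dynamically inefficient (over-saving).

dynamically inefficient; MPK ≈ 0.078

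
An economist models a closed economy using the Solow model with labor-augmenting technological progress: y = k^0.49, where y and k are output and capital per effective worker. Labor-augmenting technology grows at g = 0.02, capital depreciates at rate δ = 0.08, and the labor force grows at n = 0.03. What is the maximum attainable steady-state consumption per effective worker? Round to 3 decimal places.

c_gold ≈ 1.825

n + g + δ = 0.03 + 0.02 + 0.08 = 0.13.
Golden rule sets MPK = n+g+δ: 0.49·k^(0.49−1) = 0.13, so k_gold = (0.49/0.13)^(1/0.51) ≈ 13.4868.
y_gold = 13.4868^0.49 ≈ 3.5781.
c_gold = y_gold − (n+g+δ)·k_gold = 3.5781 − 0.13·13.4868 ≈ 1.8248.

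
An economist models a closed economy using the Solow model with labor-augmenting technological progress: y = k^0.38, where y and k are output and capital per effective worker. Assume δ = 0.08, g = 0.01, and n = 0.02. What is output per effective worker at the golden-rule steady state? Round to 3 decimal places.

Break-even investment rate: n + g + δ = 0.02 + 0.01 + 0.08 = 0.11.
Setting f'(k) = n+g+δ gives 0.38·k^(0.38−1) = 0.11, hence k_gold = (0.38/0.11)^(1/0.62) ≈ 7.3854.
Output: y_gold = k_gold^0.38 = 7.3854^0.38 ≈ 2.1379.

y_gold ≈ 2.138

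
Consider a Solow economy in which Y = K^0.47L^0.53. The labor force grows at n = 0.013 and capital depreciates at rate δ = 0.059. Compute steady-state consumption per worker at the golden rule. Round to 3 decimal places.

Capital per worker breaks even when investment replaces (n + δ)·k; here n + δ = 0.072.
Maximizing c = f(k) − (n+δ)·k gives f'(k) = n+δ, i.e. 0.47·k^(0.47−1) = 0.072, so k_gold = (0.47/0.072)^(1/0.53) ≈ 34.4582.
y_gold = 34.4582^0.47 ≈ 5.2787.
c_gold = y_gold − (n+δ)·k_gold = 5.2787 − 0.072·34.4582 ≈ 2.7977.

c_gold ≈ 2.798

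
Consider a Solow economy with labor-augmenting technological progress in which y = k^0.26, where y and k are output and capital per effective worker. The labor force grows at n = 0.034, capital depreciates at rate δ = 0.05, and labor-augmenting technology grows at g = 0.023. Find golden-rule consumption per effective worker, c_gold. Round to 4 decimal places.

Capital per effective worker breaks even when investment replaces (n + g + δ)·k; here n + g + δ = 0.107.
Setting f'(k) = n+g+δ gives 0.26·k^(0.26−1) = 0.107, hence k_gold = (0.26/0.107)^(1/0.74) ≈ 3.3195.
y_gold = 3.3195^0.26 ≈ 1.3661.
c_gold = y_gold − (n+g+δ)·k_gold = 1.3661 − 0.107·3.3195 ≈ 1.0109.

c_gold ≈ 1.0109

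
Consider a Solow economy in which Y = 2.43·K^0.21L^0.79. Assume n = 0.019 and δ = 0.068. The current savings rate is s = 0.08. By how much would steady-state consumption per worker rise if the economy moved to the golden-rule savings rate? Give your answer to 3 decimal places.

Δc ≈ 0.304

Break-even investment rate: n + δ = 0.019 + 0.068 = 0.087.
Current steady state (s = 0.08): k* = (0.08·2.43/0.087)^(1/0.79) ≈ 2.7669, y* = 2.43·2.7669^0.21 ≈ 3.0090, c* = (1−0.08)·3.0090 ≈ 2.7683.
Maximizing c = f(k) − (n+δ)·k gives f'(k) = n+δ, i.e. 0.21·2.43·k^(0.21−1) = 0.087, so k_gold = (0.21·2.43/0.087)^(1/0.79) ≈ 9.3873.
y_gold = 2.43·9.3873^0.21 ≈ 3.8890, c_gold = y_gold − 0.087·k_gold ≈ 3.0723.
Gain: Δc = 3.0723 − 2.7683 ≈ 0.3040.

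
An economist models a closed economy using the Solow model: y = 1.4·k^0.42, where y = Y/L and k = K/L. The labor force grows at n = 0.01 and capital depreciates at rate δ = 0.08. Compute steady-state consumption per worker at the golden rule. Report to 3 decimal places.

c_gold ≈ 3.161

n + δ = 0.01 + 0.08 = 0.09.
Maximizing c = f(k) − (n+δ)·k gives f'(k) = n+δ, i.e. 0.42·1.4·k^(0.42−1) = 0.09, so k_gold = (0.42·1.4/0.09)^(1/0.58) ≈ 25.4334.
y_gold = 1.4·25.4334^0.42 ≈ 5.4500.
c_gold = y_gold − (n+δ)·k_gold = 5.4500 − 0.09·25.4334 ≈ 3.1610.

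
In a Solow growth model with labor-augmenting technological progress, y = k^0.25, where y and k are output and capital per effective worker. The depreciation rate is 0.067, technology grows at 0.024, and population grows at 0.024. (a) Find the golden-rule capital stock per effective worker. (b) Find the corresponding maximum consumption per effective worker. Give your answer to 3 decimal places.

(a) k_gold ≈ 2.816; (b) c_gold ≈ 0.972

Break-even investment rate: n + g + δ = 0.024 + 0.024 + 0.067 = 0.115.
Setting f'(k) = n+g+δ gives 0.25·k^(0.25−1) = 0.115, hence k_gold = (0.25/0.115)^(1/0.75) ≈ 2.8162.
y_gold = 2.8162^0.25 ≈ 1.2954; c_gold = y_gold − 0.115·k_gold ≈ 0.9716.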